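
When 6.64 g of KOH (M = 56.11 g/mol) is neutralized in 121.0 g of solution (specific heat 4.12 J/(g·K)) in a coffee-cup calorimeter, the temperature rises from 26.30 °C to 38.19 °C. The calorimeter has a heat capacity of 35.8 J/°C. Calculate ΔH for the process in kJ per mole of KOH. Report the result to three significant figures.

ΔH = -53.7 kJ/mol

|ΔT| = |38.19 − 26.30| = 11.89 °C
|q_surr| = (121.0 × 4.12 + 35.8) × 11.89 = 534.32 × 11.89 = 6353 J
n(KOH) = 6.64 / 56.11 = 0.1183 mol
Temperature rose, so q_rxn = −|q_surr| = -6.353 kJ
ΔH = q_rxn / n = -53.70 kJ/mol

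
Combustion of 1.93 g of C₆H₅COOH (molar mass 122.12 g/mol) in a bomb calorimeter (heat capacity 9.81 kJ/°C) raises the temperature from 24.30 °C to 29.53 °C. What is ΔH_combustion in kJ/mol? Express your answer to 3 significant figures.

ΔT = 29.53 − 24.30 = 5.23 °C
q_cal = C_cal × ΔT = 9.81 × 5.23 = 51.3063 kJ
n = 1.93 / 122.12 = 0.01580 mol
q_rxn = −q_cal = -51.3063 kJ
ΔH = -51.3063 / 0.01580 = -3247 kJ/mol

ΔH = -3250 kJ/mol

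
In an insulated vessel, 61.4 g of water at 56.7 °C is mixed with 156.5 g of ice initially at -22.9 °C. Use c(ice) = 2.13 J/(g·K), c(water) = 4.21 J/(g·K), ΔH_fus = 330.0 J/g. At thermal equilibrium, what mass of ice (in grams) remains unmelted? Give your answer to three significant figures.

m_ice remaining = 135 g

Heat to warm all ice to 0 °C: 156.5×2.13×22.9 = 7633.6 J
Heat released by water cooling to 0 °C: 61.4×4.21×56.7 = 14657 J
14657 J < 7633.6 + 156.5×330.0 = 59278.6 J, so not all ice melts; final T = 0 °C.
Heat left for melting: 14657 − 7633.6 = 7023.4 J
Mass melted = 7023.4 / 330.0 = 21.28 g
Ice remaining = 156.5 − 21.28 = 135.22 g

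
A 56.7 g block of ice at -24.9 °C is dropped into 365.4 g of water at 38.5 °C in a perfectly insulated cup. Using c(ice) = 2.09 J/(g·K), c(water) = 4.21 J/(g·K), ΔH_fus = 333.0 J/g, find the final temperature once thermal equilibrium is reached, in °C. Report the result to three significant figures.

T_f = 21.0 °C

Heat to bring ice to 0 °C and melt it: q₁ = 56.7×2.09×24.9 + 56.7×333.0 = 21832 J
Heat the water can supply cooling to 0 °C: 365.4×4.21×38.5 = 59225.9 J > q₁, so all ice melts.
Energy balance: 365.4×4.21×(38.5 − T) = 21832 + 56.7×4.21×(T − 0)
1538.334(38.5 − T) = 21832 + 238.707 T
59225.9 − 21832 = 1777.041 T
T = 37393.9 / 1777.041 = 21.04 °C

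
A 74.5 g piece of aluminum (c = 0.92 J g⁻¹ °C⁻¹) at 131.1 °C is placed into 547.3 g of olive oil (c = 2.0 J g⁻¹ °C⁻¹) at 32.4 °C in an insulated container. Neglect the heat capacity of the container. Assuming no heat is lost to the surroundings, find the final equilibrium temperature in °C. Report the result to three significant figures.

T_f = 38.2 °C

Heat lost by aluminum = heat gained by olive oil.
(74.5)(0.92)(131.1 − T) = (547.3)(2.0)(T − 32.4)
68.54 (131.1 − T) = 1094.6 (T − 32.4)
8985.6 − 68.54 T = 1094.6 T − 35465
44450.6 = 1163.14 T
T = 38.22 °C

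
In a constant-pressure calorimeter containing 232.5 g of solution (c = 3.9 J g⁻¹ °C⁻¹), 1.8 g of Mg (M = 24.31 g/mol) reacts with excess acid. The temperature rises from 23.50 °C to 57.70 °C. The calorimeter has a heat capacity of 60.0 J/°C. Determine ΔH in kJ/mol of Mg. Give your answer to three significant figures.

ΔH = -447 kJ/mol

|ΔT| = |57.70 − 23.50| = 34.20 °C
|q_surr| = (232.5 × 3.9 + 60.0) × 34.20 = 966.75 × 34.20 = 33060 J
n(Mg) = 1.8 / 24.31 = 0.07404 mol
Temperature rose, so q_rxn = −|q_surr| = -33.06 kJ
ΔH = q_rxn / n = -446.5 kJ/mol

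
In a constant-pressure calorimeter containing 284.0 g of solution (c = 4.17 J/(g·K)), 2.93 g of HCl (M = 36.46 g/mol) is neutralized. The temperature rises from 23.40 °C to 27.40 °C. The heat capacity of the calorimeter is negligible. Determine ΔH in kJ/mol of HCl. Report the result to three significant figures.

ΔH = -58.9 kJ/mol

|ΔT| = |27.40 − 23.40| = 4.00 °C
|q_surr| = (284.0 × 4.17) × 4.00 = 1184.28 × 4.00 = 4737 J
n(HCl) = 2.93 / 36.46 = 0.08036 mol
Temperature rose, so q_rxn = −|q_surr| = -4.737 kJ
ΔH = q_rxn / n = -58.947 kJ/mol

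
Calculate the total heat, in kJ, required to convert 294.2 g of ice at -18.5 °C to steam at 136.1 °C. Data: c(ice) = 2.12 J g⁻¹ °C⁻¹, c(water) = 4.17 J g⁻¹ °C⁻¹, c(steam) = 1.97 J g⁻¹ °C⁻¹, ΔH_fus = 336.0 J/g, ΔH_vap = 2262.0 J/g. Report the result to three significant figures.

q = 919 kJ

q1 (heat ice -18.5→0.0 °C): 294.2 × 2.12 × 18.5 = 11539 J
q2 (melt at 0 °C): 294.2 × 336.0 = 98851 J
q3 (heat water 0.0→100.0 °C): 294.2 × 4.17 × 100.0 = 122681 J
q4 (vaporize at 100 °C): 294.2 × 2262.0 = 665480 J
q5 (heat steam 100.0→136.1 °C): 294.2 × 1.97 × 36.1 = 20923 J
Total: 11539 + 98851 + 122681 + 665480 + 20923 = 919474 J = 919 kJ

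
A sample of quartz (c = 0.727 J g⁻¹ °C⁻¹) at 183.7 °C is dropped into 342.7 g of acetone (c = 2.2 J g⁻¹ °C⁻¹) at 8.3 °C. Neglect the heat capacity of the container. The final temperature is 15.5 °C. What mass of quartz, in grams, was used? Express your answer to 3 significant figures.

m = 44.4 g

q_gained = (342.7 × 2.2) × (15.5 − 8.3) = 5428 J
q_lost = m × 0.727 × (183.7 − 15.5) = 122.2814 m
m = 5428 / 122.2814 = 44.4 g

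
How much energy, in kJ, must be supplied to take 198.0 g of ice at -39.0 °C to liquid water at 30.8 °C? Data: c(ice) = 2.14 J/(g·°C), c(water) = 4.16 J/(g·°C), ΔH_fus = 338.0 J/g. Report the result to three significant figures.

q1 (heat ice -39.0→0.0 °C): 198.0 × 2.14 × 39.0 = 16525 J
q2 (melt at 0 °C): 198.0 × 338.0 = 66924 J
q3 (heat water 0.0→30.8 °C): 198.0 × 4.16 × 30.8 = 25369 J
Total: 16525 + 66924 + 25369 = 108818 J = 109 kJ

q = 109 kJ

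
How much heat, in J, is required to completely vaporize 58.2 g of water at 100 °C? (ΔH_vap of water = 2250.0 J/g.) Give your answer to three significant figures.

q = m × ΔH_vap = 58.2 × 2250.0 = 131000 J

q = 131000 J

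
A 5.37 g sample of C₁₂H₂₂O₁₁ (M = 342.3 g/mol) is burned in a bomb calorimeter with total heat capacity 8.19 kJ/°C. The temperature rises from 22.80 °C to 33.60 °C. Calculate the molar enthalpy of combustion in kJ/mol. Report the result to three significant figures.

ΔH = -5640 kJ/mol

ΔT = 33.60 − 22.80 = 10.80 °C
q_cal = C_cal × ΔT = 8.19 × 10.80 = 88.452 kJ
n = 5.37 / 342.3 = 0.01569 mol
q_rxn = −q_cal = -88.452 kJ
ΔH = -88.452 / 0.01569 = -5637 kJ/mol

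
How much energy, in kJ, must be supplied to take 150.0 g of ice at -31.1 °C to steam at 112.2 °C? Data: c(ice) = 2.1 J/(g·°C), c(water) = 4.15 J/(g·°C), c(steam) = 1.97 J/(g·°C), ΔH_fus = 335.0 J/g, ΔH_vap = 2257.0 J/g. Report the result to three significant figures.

q1 (heat ice -31.1→0.0 °C): 150.0 × 2.1 × 31.1 = 9797 J
q2 (melt at 0 °C): 150.0 × 335.0 = 50250 J
q3 (heat water 0.0→100.0 °C): 150.0 × 4.15 × 100.0 = 62250 J
q4 (vaporize at 100 °C): 150.0 × 2257.0 = 338550 J
q5 (heat steam 100.0→112.2 °C): 150.0 × 1.97 × 12.2 = 3605 J
Total: 9797 + 50250 + 62250 + 338550 + 3605 = 464452 J = 464 kJ

q = 464 kJ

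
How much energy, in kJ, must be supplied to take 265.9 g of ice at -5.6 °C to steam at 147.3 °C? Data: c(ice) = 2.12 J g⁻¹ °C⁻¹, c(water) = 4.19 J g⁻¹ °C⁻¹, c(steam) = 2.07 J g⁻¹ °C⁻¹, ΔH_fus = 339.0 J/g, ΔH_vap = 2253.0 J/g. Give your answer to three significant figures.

q = 830 kJ

q1 (heat ice -5.6→0.0 °C): 265.9 × 2.12 × 5.6 = 3157 J
q2 (melt at 0 °C): 265.9 × 339.0 = 90140 J
q3 (heat water 0.0→100.0 °C): 265.9 × 4.19 × 100.0 = 111412 J
q4 (vaporize at 100 °C): 265.9 × 2253.0 = 599073 J
q5 (heat steam 100.0→147.3 °C): 265.9 × 2.07 × 47.3 = 26035 J
Total: 3157 + 90140 + 111412 + 599073 + 26035 = 829817 J = 830 kJ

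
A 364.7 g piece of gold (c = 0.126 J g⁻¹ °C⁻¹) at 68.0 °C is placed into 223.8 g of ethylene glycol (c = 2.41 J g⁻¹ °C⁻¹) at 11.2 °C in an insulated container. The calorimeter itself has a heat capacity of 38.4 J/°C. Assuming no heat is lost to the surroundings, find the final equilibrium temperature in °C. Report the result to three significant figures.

Heat lost by gold = heat gained by ethylene glycol + calorimeter.
(364.7)(0.126)(68.0 − T) = [(223.8)(2.41) + 38.4](T − 11.2)
45.9522 (68.0 − T) = 577.758 (T − 11.2)
3124.7 − 45.9522 T = 577.758 T − 6470.9
9595.6 = 623.7102 T
T = 15.38 °C

T_f = 15.4 °C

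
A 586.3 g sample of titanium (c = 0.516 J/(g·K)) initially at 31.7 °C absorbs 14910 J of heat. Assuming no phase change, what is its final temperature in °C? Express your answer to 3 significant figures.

ΔT = q / (m c) = 14910 / (586.3 × 0.516) = 49.28 °C
T_f = 31.7 + 49.28 = 80.98 °C

T_f = 81.0 °C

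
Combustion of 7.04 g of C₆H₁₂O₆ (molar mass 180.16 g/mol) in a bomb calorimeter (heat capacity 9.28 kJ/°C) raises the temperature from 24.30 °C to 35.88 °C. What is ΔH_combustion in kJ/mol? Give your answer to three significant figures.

ΔT = 35.88 − 24.30 = 11.58 °C
q_cal = C_cal × ΔT = 9.28 × 11.58 = 107.4624 kJ
n = 7.04 / 180.16 = 0.03908 mol
q_rxn = −q_cal = -107.4624 kJ
ΔH = -107.4624 / 0.03908 = -2750 kJ/mol

ΔH = -2750 kJ/mol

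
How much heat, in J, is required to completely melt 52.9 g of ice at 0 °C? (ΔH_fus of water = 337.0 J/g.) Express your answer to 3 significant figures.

q = 17800 J

q = m × ΔH_fus = 52.9 × 337.0 = 17830 J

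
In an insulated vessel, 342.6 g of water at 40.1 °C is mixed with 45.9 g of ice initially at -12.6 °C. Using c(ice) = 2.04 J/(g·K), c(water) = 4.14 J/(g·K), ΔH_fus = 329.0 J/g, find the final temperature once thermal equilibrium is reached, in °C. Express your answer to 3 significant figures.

Heat to bring ice to 0 °C and melt it: q₁ = 45.9×2.04×12.6 + 45.9×329.0 = 16281 J
Heat the water can supply cooling to 0 °C: 342.6×4.14×40.1 = 56876.4 J > q₁, so all ice melts.
Energy balance: 342.6×4.14×(40.1 − T) = 16281 + 45.9×4.14×(T − 0)
1418.364(40.1 − T) = 16281 + 190.026 T
56876.4 − 16281 = 1608.390 T
T = 40595.4 / 1608.390 = 25.24 °C

T_f = 25.2 °C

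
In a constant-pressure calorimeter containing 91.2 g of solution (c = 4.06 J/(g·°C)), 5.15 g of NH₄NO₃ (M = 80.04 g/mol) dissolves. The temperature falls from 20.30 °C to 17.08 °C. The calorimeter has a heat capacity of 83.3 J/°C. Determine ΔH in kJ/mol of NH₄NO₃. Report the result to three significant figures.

ΔH = 22.7 kJ/mol

|ΔT| = |17.08 − 20.30| = 3.22 °C
|q_surr| = (91.2 × 4.06 + 83.3) × 3.22 = 453.572 × 3.22 = 1461 J
n(NH₄NO₃) = 5.15 / 80.04 = 0.06434 mol
Temperature fell, so q_rxn = +|q_surr| = 1.461 kJ
ΔH = q_rxn / n = 22.71 kJ/mol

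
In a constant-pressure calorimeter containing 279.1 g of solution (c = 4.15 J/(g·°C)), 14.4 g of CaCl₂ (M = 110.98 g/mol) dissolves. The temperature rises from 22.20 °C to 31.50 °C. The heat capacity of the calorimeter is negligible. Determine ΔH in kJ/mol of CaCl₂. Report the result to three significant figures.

ΔH = -83.0 kJ/mol

|ΔT| = |31.50 − 22.20| = 9.30 °C
|q_surr| = (279.1 × 4.15) × 9.30 = 1158.265 × 9.30 = 10770 J
n(CaCl₂) = 14.4 / 110.98 = 0.1298 mol
Temperature rose, so q_rxn = −|q_surr| = -10.77 kJ
ΔH = q_rxn / n = -82.97 kJ/mol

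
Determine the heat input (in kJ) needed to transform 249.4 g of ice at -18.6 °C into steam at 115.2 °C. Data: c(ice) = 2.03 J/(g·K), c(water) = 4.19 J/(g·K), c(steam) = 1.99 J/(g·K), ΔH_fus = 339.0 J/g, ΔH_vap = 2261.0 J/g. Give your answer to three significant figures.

q1 (heat ice -18.6→0.0 °C): 249.4 × 2.03 × 18.6 = 9417 J
q2 (melt at 0 °C): 249.4 × 339.0 = 84547 J
q3 (heat water 0.0→100.0 °C): 249.4 × 4.19 × 100.0 = 104499 J
q4 (vaporize at 100 °C): 249.4 × 2261.0 = 563893 J
q5 (heat steam 100.0→115.2 °C): 249.4 × 1.99 × 15.2 = 7544 J
Total: 9417 + 84547 + 104499 + 563893 + 7544 = 769900 J = 770 kJ

q = 770 kJ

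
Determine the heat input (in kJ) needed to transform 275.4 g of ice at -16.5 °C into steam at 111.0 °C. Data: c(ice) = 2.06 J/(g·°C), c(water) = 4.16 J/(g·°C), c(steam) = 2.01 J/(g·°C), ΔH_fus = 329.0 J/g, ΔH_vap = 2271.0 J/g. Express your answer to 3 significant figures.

q1 (heat ice -16.5→0.0 °C): 275.4 × 2.06 × 16.5 = 9361 J
q2 (melt at 0 °C): 275.4 × 329.0 = 90607 J
q3 (heat water 0.0→100.0 °C): 275.4 × 4.16 × 100.0 = 114566 J
q4 (vaporize at 100 °C): 275.4 × 2271.0 = 625433 J
q5 (heat steam 100.0→111.0 °C): 275.4 × 2.01 × 11.0 = 6089 J
Total: 9361 + 90607 + 114566 + 625433 + 6089 = 846056 J = 846 kJ

q = 846 kJ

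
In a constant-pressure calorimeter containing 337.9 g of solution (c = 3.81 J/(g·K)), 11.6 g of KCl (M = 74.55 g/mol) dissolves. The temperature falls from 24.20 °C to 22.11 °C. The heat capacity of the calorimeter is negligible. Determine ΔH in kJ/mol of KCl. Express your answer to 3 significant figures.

ΔH = 17.3 kJ/mol

|ΔT| = |22.11 − 24.20| = 2.09 °C
|q_surr| = (337.9 × 3.81) × 2.09 = 1287.399 × 2.09 = 2691 J
n(KCl) = 11.6 / 74.55 = 0.1556 mol
Temperature fell, so q_rxn = +|q_surr| = 2.691 kJ
ΔH = q_rxn / n = 17.29 kJ/mol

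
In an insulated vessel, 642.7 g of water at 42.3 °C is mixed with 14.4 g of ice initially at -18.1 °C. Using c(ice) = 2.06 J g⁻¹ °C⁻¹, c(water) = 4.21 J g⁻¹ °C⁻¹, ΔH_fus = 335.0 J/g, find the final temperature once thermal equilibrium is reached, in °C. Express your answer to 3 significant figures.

T_f = 39.4 °C

Heat to bring ice to 0 °C and melt it: q₁ = 14.4×2.06×18.1 + 14.4×335.0 = 5360.9 J
Heat the water can supply cooling to 0 °C: 642.7×4.21×42.3 = 114454 J > q₁, so all ice melts.
Energy balance: 642.7×4.21×(42.3 − T) = 5360.9 + 14.4×4.21×(T − 0)
2705.767(42.3 − T) = 5360.9 + 60.624 T
114454 − 5360.9 = 2766.391 T
T = 109093.1 / 2766.391 = 39.44 °C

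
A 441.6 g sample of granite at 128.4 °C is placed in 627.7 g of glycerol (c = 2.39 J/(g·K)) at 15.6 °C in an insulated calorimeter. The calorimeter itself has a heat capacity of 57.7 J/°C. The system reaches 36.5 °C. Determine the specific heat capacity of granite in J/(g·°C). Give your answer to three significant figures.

c = 0.802 J/(g·°C)

q_gained = (627.7 × 2.39 + 57.7) × (36.5 − 15.6) = 32560 J
q_lost = 441.6 × c × (128.4 − 36.5) = 40583.04 c
Set equal: c = 32560 / 40583.04 = 0.802 J/(g·°C)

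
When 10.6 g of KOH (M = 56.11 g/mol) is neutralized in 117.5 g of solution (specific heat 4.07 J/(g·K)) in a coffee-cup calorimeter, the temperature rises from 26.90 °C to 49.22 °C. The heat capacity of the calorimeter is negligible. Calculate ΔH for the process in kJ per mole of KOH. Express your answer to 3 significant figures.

ΔH = -56.5 kJ/mol

|ΔT| = |49.22 − 26.90| = 22.32 °C
|q_surr| = (117.5 × 4.07) × 22.32 = 478.225 × 22.32 = 10670 J
n(KOH) = 10.6 / 56.11 = 0.1889 mol
Temperature rose, so q_rxn = −|q_surr| = -10.67 kJ
ΔH = q_rxn / n = -56.48 kJ/mol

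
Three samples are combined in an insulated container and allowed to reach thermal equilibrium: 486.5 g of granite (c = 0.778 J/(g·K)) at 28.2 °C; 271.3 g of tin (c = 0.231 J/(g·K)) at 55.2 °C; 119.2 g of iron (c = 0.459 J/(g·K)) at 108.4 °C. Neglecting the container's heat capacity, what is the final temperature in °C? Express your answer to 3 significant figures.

Σ mᵢcᵢ(T − Tᵢ) = 0  ⇒  T = Σ mᵢcᵢTᵢ / Σ mᵢcᵢ
Σ mᵢcᵢ = 486.5×0.778 + 271.3×0.231 + 119.2×0.459 = 495.8801
Σ mᵢcᵢTᵢ = 378.497×28.2 + 62.6703×55.2 + 54.7128×108.4 = 20064
T = 20064 / 495.8801 = 40.46 °C

T_f = 40.5 °C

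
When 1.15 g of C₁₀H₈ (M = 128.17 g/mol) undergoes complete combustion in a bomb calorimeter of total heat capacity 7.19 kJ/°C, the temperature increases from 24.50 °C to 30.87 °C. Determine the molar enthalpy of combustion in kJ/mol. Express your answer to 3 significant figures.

ΔT = 30.87 − 24.50 = 6.37 °C
q_cal = C_cal × ΔT = 7.19 × 6.37 = 45.8003 kJ
n = 1.15 / 128.17 = 0.008972 mol
q_rxn = −q_cal = -45.8003 kJ
ΔH = -45.8003 / 0.008972 = -5104.8 kJ/mol

ΔH = -5100 kJ/mol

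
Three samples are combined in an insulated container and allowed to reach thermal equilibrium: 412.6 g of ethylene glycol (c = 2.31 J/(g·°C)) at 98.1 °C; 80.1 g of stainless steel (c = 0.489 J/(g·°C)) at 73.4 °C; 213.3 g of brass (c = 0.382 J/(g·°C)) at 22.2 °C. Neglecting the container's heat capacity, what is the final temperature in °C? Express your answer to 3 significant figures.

T_f = 91.4 °C

Σ mᵢcᵢ(T − Tᵢ) = 0  ⇒  T = Σ mᵢcᵢTᵢ / Σ mᵢcᵢ
Σ mᵢcᵢ = 412.6×2.31 + 80.1×0.489 + 213.3×0.382 = 1073.7555
Σ mᵢcᵢTᵢ = 953.106×98.1 + 39.1689×73.4 + 81.4806×22.2 = 98184
T = 98184 / 1073.7555 = 91.44 °C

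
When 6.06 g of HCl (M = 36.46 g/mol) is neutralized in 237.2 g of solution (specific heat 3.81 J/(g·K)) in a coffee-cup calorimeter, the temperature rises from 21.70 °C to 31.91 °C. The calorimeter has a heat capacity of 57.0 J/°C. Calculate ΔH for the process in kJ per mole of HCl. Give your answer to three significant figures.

|ΔT| = |31.91 − 21.70| = 10.21 °C
|q_surr| = (237.2 × 3.81 + 57.0) × 10.21 = 960.732 × 10.21 = 9809 J
n(HCl) = 6.06 / 36.46 = 0.1662 mol
Temperature rose, so q_rxn = −|q_surr| = -9.809 kJ
ΔH = q_rxn / n = -59.02 kJ/mol

ΔH = -59.0 kJ/mol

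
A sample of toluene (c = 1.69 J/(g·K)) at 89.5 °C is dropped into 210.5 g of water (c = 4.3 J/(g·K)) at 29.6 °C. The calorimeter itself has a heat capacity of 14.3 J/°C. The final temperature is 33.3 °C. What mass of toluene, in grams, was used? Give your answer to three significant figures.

m = 35.8 g

q_gained = (210.5 × 4.3 + 14.3) × (33.3 − 29.6) = 3402 J
q_lost = m × 1.69 × (89.5 − 33.3) = 94.978 m
m = 3402 / 94.978 = 35.8 g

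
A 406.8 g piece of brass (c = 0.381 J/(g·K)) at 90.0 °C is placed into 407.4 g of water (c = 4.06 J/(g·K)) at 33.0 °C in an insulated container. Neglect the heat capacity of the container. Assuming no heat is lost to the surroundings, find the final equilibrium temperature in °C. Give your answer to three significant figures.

Heat lost by brass = heat gained by water.
(406.8)(0.381)(90.0 − T) = (407.4)(4.06)(T − 33.0)
154.9908 (90.0 − T) = 1654.044 (T − 33.0)
13949 − 154.9908 T = 1654.044 T − 54583
68532 = 1809.0348 T
T = 37.88 °C

T_f = 37.9 °C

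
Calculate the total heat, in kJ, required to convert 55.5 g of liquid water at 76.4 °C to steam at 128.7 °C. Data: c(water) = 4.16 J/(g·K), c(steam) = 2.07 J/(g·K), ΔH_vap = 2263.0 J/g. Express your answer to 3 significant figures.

q = 134 kJ

q1 (heat water 76.4→100.0 °C): 55.5 × 4.16 × 23.6 = 5449 J
q2 (vaporize at 100 °C): 55.5 × 2263.0 = 125597 J
q3 (heat steam 100.0→128.7 °C): 55.5 × 2.07 × 28.7 = 3297 J
Total: 5449 + 125597 + 3297 = 134343 J = 134 kJ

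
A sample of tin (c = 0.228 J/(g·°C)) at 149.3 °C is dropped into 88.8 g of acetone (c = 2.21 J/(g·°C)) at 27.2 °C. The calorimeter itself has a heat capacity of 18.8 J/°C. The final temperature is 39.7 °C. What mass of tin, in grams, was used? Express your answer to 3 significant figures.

m = 108 g

q_gained = (88.8 × 2.21 + 18.8) × (39.7 − 27.2) = 2688 J
q_lost = m × 0.228 × (149.3 − 39.7) = 24.9888 m
m = 2688 / 24.9888 = 108 g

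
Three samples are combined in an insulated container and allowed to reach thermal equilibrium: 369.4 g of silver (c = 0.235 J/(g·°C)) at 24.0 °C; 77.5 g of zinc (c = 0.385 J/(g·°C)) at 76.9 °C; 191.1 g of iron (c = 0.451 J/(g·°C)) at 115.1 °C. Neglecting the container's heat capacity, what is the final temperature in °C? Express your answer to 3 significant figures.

Σ mᵢcᵢ(T − Tᵢ) = 0  ⇒  T = Σ mᵢcᵢTᵢ / Σ mᵢcᵢ
Σ mᵢcᵢ = 369.4×0.235 + 77.5×0.385 + 191.1×0.451 = 202.8326
Σ mᵢcᵢTᵢ = 86.809×24.0 + 29.8375×76.9 + 86.1861×115.1 = 14298
T = 14298 / 202.8326 = 70.49 °C

T_f = 70.5 °C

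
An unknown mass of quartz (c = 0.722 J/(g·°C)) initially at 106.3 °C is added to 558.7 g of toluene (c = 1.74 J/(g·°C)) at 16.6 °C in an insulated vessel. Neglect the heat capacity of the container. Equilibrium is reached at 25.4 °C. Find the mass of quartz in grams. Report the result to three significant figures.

q_gained = (558.7 × 1.74) × (25.4 − 16.6) = 8555 J
q_lost = m × 0.722 × (106.3 − 25.4) = 58.4098 m
m = 8555 / 58.4098 = 146 g

m = 146 g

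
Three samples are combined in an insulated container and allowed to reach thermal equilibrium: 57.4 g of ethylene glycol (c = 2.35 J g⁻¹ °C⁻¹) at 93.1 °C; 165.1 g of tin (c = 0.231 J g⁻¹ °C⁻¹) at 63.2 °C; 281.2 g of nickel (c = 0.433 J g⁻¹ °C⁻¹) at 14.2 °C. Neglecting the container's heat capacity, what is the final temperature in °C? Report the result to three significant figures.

T_f = 56.6 °C

Σ mᵢcᵢ(T − Tᵢ) = 0  ⇒  T = Σ mᵢcᵢTᵢ / Σ mᵢcᵢ
Σ mᵢcᵢ = 57.4×2.35 + 165.1×0.231 + 281.2×0.433 = 294.7877
Σ mᵢcᵢTᵢ = 134.89×93.1 + 38.1381×63.2 + 121.7596×14.2 = 16698
T = 16698 / 294.7877 = 56.64 °C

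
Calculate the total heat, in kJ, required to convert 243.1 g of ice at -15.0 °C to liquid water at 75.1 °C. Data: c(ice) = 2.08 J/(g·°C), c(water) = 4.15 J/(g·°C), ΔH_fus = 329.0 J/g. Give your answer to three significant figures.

q1 (heat ice -15.0→0.0 °C): 243.1 × 2.08 × 15.0 = 7585 J
q2 (melt at 0 °C): 243.1 × 329.0 = 79980 J
q3 (heat water 0.0→75.1 °C): 243.1 × 4.15 × 75.1 = 75766 J
Total: 7585 + 79980 + 75766 = 163331 J = 163 kJ

q = 163 kJ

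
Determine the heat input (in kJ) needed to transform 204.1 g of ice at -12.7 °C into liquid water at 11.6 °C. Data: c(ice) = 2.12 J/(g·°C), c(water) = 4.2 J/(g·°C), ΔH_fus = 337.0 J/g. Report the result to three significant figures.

q = 84.2 kJ

q1 (heat ice -12.7→0.0 °C): 204.1 × 2.12 × 12.7 = 5495 J
q2 (melt at 0 °C): 204.1 × 337.0 = 68782 J
q3 (heat water 0.0→11.6 °C): 204.1 × 4.2 × 11.6 = 9944 J
Total: 5495 + 68782 + 9944 = 84221 J = 84.2 kJ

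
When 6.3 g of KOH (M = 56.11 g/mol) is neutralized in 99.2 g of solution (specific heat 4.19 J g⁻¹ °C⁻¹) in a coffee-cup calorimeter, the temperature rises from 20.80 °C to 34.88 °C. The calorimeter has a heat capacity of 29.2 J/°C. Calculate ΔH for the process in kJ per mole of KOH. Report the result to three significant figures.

ΔH = -55.8 kJ/mol

|ΔT| = |34.88 − 20.80| = 14.08 °C
|q_surr| = (99.2 × 4.19 + 29.2) × 14.08 = 444.848 × 14.08 = 6263 J
n(KOH) = 6.3 / 56.11 = 0.1123 mol
Temperature rose, so q_rxn = −|q_surr| = -6.263 kJ
ΔH = q_rxn / n = -55.77 kJ/mol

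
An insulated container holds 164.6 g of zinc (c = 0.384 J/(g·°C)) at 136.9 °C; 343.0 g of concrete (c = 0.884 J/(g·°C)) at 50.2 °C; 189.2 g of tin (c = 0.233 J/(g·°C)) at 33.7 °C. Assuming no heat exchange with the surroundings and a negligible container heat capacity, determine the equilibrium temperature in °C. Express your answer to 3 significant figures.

T_f = 61.8 °C

Σ mᵢcᵢ(T − Tᵢ) = 0  ⇒  T = Σ mᵢcᵢTᵢ / Σ mᵢcᵢ
Σ mᵢcᵢ = 164.6×0.384 + 343.0×0.884 + 189.2×0.233 = 410.5020
Σ mᵢcᵢTᵢ = 63.2064×136.9 + 303.212×50.2 + 44.0836×33.7 = 25360
T = 25360 / 410.5020 = 61.78 °C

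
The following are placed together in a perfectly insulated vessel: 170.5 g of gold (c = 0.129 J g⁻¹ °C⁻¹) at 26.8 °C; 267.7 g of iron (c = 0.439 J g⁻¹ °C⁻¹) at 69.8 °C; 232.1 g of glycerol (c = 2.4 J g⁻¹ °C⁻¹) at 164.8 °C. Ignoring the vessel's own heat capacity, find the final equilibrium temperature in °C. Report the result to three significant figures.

Σ mᵢcᵢ(T − Tᵢ) = 0  ⇒  T = Σ mᵢcᵢTᵢ / Σ mᵢcᵢ
Σ mᵢcᵢ = 170.5×0.129 + 267.7×0.439 + 232.1×2.4 = 696.5548
Σ mᵢcᵢTᵢ = 21.9945×26.8 + 117.5203×69.8 + 557.04×164.8 = 100590
T = 100590 / 696.5548 = 144.4 °C

T_f = 144 °C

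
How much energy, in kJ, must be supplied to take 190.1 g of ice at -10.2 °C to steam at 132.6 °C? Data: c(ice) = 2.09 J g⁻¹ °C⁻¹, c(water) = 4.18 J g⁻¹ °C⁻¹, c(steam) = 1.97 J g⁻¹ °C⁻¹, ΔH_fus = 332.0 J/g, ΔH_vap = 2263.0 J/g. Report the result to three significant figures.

q = 589 kJ

q1 (heat ice -10.2→0.0 °C): 190.1 × 2.09 × 10.2 = 4053 J
q2 (melt at 0 °C): 190.1 × 332.0 = 63113 J
q3 (heat water 0.0→100.0 °C): 190.1 × 4.18 × 100.0 = 79462 J
q4 (vaporize at 100 °C): 190.1 × 2263.0 = 430196 J
q5 (heat steam 100.0→132.6 °C): 190.1 × 1.97 × 32.6 = 12209 J
Total: 4053 + 63113 + 79462 + 430196 + 12209 = 589033 J = 589 kJ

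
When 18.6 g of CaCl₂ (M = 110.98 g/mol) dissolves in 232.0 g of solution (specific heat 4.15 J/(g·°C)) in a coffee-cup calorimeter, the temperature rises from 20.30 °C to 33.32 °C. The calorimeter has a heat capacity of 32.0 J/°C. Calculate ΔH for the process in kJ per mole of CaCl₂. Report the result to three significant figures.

|ΔT| = |33.32 − 20.30| = 13.02 °C
|q_surr| = (232.0 × 4.15 + 32.0) × 13.02 = 994.8 × 13.02 = 12950 J
n(CaCl₂) = 18.6 / 110.98 = 0.1676 mol
Temperature rose, so q_rxn = −|q_surr| = -12.95 kJ
ΔH = q_rxn / n = -77.27 kJ/mol

ΔH = -77.3 kJ/mol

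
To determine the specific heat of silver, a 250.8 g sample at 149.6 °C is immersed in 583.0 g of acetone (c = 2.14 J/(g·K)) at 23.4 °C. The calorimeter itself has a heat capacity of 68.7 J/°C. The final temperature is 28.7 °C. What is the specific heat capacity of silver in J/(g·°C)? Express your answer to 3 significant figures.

q_gained = (583.0 × 2.14 + 68.7) × (28.7 − 23.4) = 6976 J
q_lost = 250.8 × c × (149.6 − 28.7) = 30321.72 c
Set equal: c = 6976 / 30321.72 = 0.230 J/(g·°C)

c = 0.230 J/(g·°C)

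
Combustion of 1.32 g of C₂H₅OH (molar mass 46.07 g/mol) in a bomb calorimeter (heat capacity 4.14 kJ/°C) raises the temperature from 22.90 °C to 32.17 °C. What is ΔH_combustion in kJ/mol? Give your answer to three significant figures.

ΔT = 32.17 − 22.90 = 9.27 °C
q_cal = C_cal × ΔT = 4.14 × 9.27 = 38.3778 kJ
n = 1.32 / 46.07 = 0.02865 mol
q_rxn = −q_cal = -38.3778 kJ
ΔH = -38.3778 / 0.02865 = -1340 kJ/mol

ΔH = -1340 kJ/mol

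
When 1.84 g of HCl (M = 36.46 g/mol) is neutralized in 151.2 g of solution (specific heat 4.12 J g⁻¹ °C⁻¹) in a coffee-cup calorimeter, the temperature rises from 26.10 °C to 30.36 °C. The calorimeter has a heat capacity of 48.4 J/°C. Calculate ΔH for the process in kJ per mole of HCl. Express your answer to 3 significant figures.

ΔH = -56.7 kJ/mol

|ΔT| = |30.36 − 26.10| = 4.26 °C
|q_surr| = (151.2 × 4.12 + 48.4) × 4.26 = 671.344 × 4.26 = 2860 J
n(HCl) = 1.84 / 36.46 = 0.05047 mol
Temperature rose, so q_rxn = −|q_surr| = -2.860 kJ
ΔH = q_rxn / n = -56.67 kJ/mol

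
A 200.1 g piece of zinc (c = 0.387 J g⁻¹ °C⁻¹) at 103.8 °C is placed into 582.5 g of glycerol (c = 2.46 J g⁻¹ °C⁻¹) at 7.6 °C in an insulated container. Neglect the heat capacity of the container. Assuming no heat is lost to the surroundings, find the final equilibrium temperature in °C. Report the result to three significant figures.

T_f = 12.5 °C

Heat lost by zinc = heat gained by glycerol.
(200.1)(0.387)(103.8 − T) = (582.5)(2.46)(T − 7.6)
77.4387 (103.8 − T) = 1432.95 (T − 7.6)
8038.1 − 77.4387 T = 1432.95 T − 10890
18928.1 = 1510.3887 T
T = 12.53 °C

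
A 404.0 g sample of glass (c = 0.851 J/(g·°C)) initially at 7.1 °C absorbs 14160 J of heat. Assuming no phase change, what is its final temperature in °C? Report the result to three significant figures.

T_f = 48.3 °C

ΔT = q / (m c) = 14160 / (404.0 × 0.851) = 41.19 °C
T_f = 7.1 + 41.19 = 48.29 °C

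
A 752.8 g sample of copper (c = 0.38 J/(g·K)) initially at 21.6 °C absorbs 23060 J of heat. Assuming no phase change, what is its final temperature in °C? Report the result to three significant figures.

T_f = 102 °C

ΔT = q / (m c) = 23060 / (752.8 × 0.38) = 80.61 °C
T_f = 21.6 + 80.61 = 102.21 °C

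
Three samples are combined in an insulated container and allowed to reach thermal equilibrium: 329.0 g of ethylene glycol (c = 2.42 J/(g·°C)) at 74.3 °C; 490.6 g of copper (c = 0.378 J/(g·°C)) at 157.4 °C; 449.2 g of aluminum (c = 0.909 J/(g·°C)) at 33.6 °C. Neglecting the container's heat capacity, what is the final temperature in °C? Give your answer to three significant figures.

T_f = 73.4 °C

Σ mᵢcᵢ(T − Tᵢ) = 0  ⇒  T = Σ mᵢcᵢTᵢ / Σ mᵢcᵢ
Σ mᵢcᵢ = 329.0×2.42 + 490.6×0.378 + 449.2×0.909 = 1389.9496
Σ mᵢcᵢTᵢ = 796.18×74.3 + 185.4468×157.4 + 408.3228×33.6 = 102070
T = 102070 / 1389.9496 = 73.43 °C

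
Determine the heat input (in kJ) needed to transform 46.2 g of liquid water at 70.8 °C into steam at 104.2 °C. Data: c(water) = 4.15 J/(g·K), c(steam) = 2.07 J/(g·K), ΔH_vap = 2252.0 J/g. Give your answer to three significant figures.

q = 110 kJ

q1 (heat water 70.8→100.0 °C): 46.2 × 4.15 × 29.2 = 5599 J
q2 (vaporize at 100 °C): 46.2 × 2252.0 = 104042 J
q3 (heat steam 100.0→104.2 °C): 46.2 × 2.07 × 4.2 = 402 J
Total: 5599 + 104042 + 402 = 110043 J = 110 kJ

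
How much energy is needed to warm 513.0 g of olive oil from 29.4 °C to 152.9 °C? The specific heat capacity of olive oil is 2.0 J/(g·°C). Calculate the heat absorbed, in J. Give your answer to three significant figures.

q = 127000 J

q = m c ΔT = 513.0 × 2.0 × (152.9 − 29.4)
q = 513.0 × 2.0 × 123.5 = 126700 J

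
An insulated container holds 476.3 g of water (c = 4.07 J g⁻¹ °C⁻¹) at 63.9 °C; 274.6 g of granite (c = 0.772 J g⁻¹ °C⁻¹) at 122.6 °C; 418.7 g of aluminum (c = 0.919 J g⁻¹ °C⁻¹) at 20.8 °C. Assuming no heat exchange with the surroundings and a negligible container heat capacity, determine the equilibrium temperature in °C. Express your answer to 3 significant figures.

Σ mᵢcᵢ(T − Tᵢ) = 0  ⇒  T = Σ mᵢcᵢTᵢ / Σ mᵢcᵢ
Σ mᵢcᵢ = 476.3×4.07 + 274.6×0.772 + 418.7×0.919 = 2535.3175
Σ mᵢcᵢTᵢ = 1938.541×63.9 + 211.9912×122.6 + 384.7853×20.8 = 157870
T = 157870 / 2535.3175 = 62.27 °C

T_f = 62.3 °C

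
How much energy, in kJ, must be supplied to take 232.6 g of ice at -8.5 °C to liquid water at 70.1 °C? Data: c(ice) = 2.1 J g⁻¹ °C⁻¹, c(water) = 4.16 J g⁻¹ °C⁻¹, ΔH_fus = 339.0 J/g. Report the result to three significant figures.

q1 (heat ice -8.5→0.0 °C): 232.6 × 2.1 × 8.5 = 4152 J
q2 (melt at 0 °C): 232.6 × 339.0 = 78851 J
q3 (heat water 0.0→70.1 °C): 232.6 × 4.16 × 70.1 = 67830 J
Total: 4152 + 78851 + 67830 = 150833 J = 151 kJ

q = 151 kJ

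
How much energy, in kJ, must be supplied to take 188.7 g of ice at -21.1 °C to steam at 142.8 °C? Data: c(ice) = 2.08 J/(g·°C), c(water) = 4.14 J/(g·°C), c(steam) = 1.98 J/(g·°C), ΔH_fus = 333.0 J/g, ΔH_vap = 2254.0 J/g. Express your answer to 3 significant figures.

q = 591 kJ

q1 (heat ice -21.1→0.0 °C): 188.7 × 2.08 × 21.1 = 8282 J
q2 (melt at 0 °C): 188.7 × 333.0 = 62837 J
q3 (heat water 0.0→100.0 °C): 188.7 × 4.14 × 100.0 = 78122 J
q4 (vaporize at 100 °C): 188.7 × 2254.0 = 425330 J
q5 (heat steam 100.0→142.8 °C): 188.7 × 1.98 × 42.8 = 15991 J
Total: 8282 + 62837 + 78122 + 425330 + 15991 = 590562 J = 591 kJ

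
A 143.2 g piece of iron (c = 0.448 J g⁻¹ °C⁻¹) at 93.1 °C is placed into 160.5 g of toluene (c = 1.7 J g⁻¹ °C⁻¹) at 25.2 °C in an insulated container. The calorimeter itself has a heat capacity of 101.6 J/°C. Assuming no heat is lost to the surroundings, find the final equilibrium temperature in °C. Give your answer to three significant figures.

Heat lost by iron = heat gained by toluene + calorimeter.
(143.2)(0.448)(93.1 − T) = [(160.5)(1.7) + 101.6](T − 25.2)
64.1536 (93.1 − T) = 374.45 (T − 25.2)
5972.7 − 64.1536 T = 374.45 T − 9436.1
15408.8 = 438.6036 T
T = 35.13 °C

T_f = 35.1 °C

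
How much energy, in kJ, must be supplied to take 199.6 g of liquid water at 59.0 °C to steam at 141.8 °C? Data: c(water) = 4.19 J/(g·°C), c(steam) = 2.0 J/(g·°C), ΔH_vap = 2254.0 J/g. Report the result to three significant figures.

q1 (heat water 59.0→100.0 °C): 199.6 × 4.19 × 41.0 = 34289 J
q2 (vaporize at 100 °C): 199.6 × 2254.0 = 449898 J
q3 (heat steam 100.0→141.8 °C): 199.6 × 2.0 × 41.8 = 16687 J
Total: 34289 + 449898 + 16687 = 500874 J = 501 kJ

q = 501 kJ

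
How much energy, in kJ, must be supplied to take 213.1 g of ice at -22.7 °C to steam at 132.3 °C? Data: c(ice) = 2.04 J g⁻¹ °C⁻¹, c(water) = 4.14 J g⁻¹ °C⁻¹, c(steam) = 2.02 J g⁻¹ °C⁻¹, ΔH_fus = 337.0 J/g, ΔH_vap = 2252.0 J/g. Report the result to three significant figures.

q1 (heat ice -22.7→0.0 °C): 213.1 × 2.04 × 22.7 = 9868 J
q2 (melt at 0 °C): 213.1 × 337.0 = 71815 J
q3 (heat water 0.0→100.0 °C): 213.1 × 4.14 × 100.0 = 88223 J
q4 (vaporize at 100 °C): 213.1 × 2252.0 = 479901 J
q5 (heat steam 100.0→132.3 °C): 213.1 × 2.02 × 32.3 = 13904 J
Total: 9868 + 71815 + 88223 + 479901 + 13904 = 663711 J = 664 kJ

q = 664 kJ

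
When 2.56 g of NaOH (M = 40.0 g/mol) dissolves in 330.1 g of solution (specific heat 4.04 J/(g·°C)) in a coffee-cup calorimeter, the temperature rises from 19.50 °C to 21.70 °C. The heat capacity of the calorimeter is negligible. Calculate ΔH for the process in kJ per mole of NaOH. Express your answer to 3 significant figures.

ΔH = -45.8 kJ/mol

|ΔT| = |21.70 − 19.50| = 2.20 °C
|q_surr| = (330.1 × 4.04) × 2.20 = 1333.604 × 2.20 = 2934 J
n(NaOH) = 2.56 / 40.0 = 0.06400 mol
Temperature rose, so q_rxn = −|q_surr| = -2.934 kJ
ΔH = q_rxn / n = -45.84 kJ/mol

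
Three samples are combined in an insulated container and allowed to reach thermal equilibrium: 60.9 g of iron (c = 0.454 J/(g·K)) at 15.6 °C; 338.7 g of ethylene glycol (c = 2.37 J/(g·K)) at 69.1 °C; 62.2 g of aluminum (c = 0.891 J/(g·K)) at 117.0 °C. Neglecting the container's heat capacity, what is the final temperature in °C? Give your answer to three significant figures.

Σ mᵢcᵢ(T − Tᵢ) = 0  ⇒  T = Σ mᵢcᵢTᵢ / Σ mᵢcᵢ
Σ mᵢcᵢ = 60.9×0.454 + 338.7×2.37 + 62.2×0.891 = 885.7878
Σ mᵢcᵢTᵢ = 27.6486×15.6 + 802.719×69.1 + 55.4202×117.0 = 62383
T = 62383 / 885.7878 = 70.43 °C

T_f = 70.4 °C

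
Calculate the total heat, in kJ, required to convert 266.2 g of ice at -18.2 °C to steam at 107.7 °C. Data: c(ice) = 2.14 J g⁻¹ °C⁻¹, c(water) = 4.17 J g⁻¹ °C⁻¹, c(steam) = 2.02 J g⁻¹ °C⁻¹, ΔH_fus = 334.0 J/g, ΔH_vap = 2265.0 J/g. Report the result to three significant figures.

q1 (heat ice -18.2→0.0 °C): 266.2 × 2.14 × 18.2 = 10368 J
q2 (melt at 0 °C): 266.2 × 334.0 = 88911 J
q3 (heat water 0.0→100.0 °C): 266.2 × 4.17 × 100.0 = 111005 J
q4 (vaporize at 100 °C): 266.2 × 2265.0 = 602943 J
q5 (heat steam 100.0→107.7 °C): 266.2 × 2.02 × 7.7 = 4140 J
Total: 10368 + 88911 + 111005 + 602943 + 4140 = 817367 J = 817 kJ

q = 817 kJ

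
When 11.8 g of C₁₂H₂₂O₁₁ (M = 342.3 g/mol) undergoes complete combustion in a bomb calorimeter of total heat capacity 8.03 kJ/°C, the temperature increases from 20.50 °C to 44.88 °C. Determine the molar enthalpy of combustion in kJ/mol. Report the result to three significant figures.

ΔH = -5680 kJ/mol

ΔT = 44.88 − 20.50 = 24.38 °C
q_cal = C_cal × ΔT = 8.03 × 24.38 = 195.7714 kJ
n = 11.8 / 342.3 = 0.03447 mol
q_rxn = −q_cal = -195.7714 kJ
ΔH = -195.7714 / 0.03447 = -5679 kJ/mol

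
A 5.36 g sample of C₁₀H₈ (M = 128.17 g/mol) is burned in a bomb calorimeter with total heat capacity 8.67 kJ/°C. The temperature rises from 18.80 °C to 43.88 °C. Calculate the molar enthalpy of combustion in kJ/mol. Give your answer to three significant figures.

ΔH = -5200 kJ/mol

ΔT = 43.88 − 18.80 = 25.08 °C
q_cal = C_cal × ΔT = 8.67 × 25.08 = 217.4436 kJ
n = 5.36 / 128.17 = 0.04182 mol
q_rxn = −q_cal = -217.4436 kJ
ΔH = -217.4436 / 0.04182 = -5200 kJ/mol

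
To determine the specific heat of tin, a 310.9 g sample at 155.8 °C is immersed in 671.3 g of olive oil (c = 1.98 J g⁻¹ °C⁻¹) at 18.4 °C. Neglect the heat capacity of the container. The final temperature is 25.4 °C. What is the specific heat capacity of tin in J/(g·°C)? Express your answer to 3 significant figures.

c = 0.229 J/(g·°C)

q_gained = (671.3 × 1.98) × (25.4 − 18.4) = 9304 J
q_lost = 310.9 × c × (155.8 − 25.4) = 40541.36 c
Set equal: c = 9304 / 40541.36 = 0.229 J/(g·°C)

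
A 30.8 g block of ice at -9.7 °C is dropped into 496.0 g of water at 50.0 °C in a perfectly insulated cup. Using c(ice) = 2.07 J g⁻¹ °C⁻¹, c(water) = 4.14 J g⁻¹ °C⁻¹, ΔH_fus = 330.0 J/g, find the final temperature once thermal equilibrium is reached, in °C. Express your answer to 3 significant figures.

Heat to bring ice to 0 °C and melt it: q₁ = 30.8×2.07×9.7 + 30.8×330.0 = 10782 J
Heat the water can supply cooling to 0 °C: 496.0×4.14×50.0 = 102672 J > q₁, so all ice melts.
Energy balance: 496.0×4.14×(50.0 − T) = 10782 + 30.8×4.14×(T − 0)
2053.44(50.0 − T) = 10782 + 127.512 T
102672 − 10782 = 2180.952 T
T = 91890 / 2180.952 = 42.13 °C

T_f = 42.1 °C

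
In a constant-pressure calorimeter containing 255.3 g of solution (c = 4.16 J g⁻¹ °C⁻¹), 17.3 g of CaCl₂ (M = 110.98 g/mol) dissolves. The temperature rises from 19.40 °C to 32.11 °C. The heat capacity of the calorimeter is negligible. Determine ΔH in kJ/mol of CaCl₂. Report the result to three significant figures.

ΔH = -86.6 kJ/mol

|ΔT| = |32.11 − 19.40| = 12.71 °C
|q_surr| = (255.3 × 4.16) × 12.71 = 1062.048 × 12.71 = 13500 J
n(CaCl₂) = 17.3 / 110.98 = 0.1559 mol
Temperature rose, so q_rxn = −|q_surr| = -13.50 kJ
ΔH = q_rxn / n = -86.59 kJ/mol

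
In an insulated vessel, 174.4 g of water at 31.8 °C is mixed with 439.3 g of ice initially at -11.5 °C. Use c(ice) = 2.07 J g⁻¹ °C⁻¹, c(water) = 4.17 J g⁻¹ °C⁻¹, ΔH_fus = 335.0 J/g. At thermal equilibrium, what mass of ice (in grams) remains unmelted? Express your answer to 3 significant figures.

Heat to warm all ice to 0 °C: 439.3×2.07×11.5 = 10458 J
Heat released by water cooling to 0 °C: 174.4×4.17×31.8 = 23126 J
23126 J < 10458 + 439.3×335.0 = 157623.5 J, so not all ice melts; final T = 0 °C.
Heat left for melting: 23126 − 10458 = 12668 J
Mass melted = 12668 / 335.0 = 37.81 g
Ice remaining = 439.3 − 37.81 = 401.49 g

m_ice remaining = 401 g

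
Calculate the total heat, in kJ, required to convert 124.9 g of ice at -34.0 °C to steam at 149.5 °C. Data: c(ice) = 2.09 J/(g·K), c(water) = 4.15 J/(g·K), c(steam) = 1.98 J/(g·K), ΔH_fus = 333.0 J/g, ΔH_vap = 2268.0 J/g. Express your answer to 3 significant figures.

q1 (heat ice -34.0→0.0 °C): 124.9 × 2.09 × 34.0 = 8875 J
q2 (melt at 0 °C): 124.9 × 333.0 = 41592 J
q3 (heat water 0.0→100.0 °C): 124.9 × 4.15 × 100.0 = 51834 J
q4 (vaporize at 100 °C): 124.9 × 2268.0 = 283273 J
q5 (heat steam 100.0→149.5 °C): 124.9 × 1.98 × 49.5 = 12241 J
Total: 8875 + 41592 + 51834 + 283273 + 12241 = 397815 J = 398 kJ

q = 398 kJ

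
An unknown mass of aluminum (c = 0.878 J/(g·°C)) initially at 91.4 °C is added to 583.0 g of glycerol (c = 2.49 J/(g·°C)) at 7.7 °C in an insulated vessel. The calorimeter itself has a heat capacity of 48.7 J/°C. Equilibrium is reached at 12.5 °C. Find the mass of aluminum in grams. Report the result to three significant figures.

m = 104 g

q_gained = (583.0 × 2.49 + 48.7) × (12.5 − 7.7) = 7202 J
q_lost = m × 0.878 × (91.4 − 12.5) = 69.2742 m
m = 7202 / 69.2742 = 104 g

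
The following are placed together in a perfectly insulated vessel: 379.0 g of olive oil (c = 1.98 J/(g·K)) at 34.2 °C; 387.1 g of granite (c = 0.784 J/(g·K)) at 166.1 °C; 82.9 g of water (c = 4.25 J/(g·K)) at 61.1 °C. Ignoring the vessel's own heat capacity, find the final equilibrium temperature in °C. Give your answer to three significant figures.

T_f = 69.4 °C

Σ mᵢcᵢ(T − Tᵢ) = 0  ⇒  T = Σ mᵢcᵢTᵢ / Σ mᵢcᵢ
Σ mᵢcᵢ = 379.0×1.98 + 387.1×0.784 + 82.9×4.25 = 1406.2314
Σ mᵢcᵢTᵢ = 750.42×34.2 + 303.4864×166.1 + 352.325×61.1 = 97601
T = 97601 / 1406.2314 = 69.41 °C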